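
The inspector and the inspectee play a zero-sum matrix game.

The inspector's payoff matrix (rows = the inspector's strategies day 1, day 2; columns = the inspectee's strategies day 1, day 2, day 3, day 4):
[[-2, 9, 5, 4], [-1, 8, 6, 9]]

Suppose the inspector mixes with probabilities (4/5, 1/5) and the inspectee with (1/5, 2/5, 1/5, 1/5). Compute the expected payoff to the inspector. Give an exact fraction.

Against (1/5, 2/5, 1/5, 1/5), each row's expected payoff is day 1: 5; day 2: 6.
Taking the (4/5, 1/5)-weighted average: (4/5)·(5) + (1/5)·(6) = 26/5.

26/5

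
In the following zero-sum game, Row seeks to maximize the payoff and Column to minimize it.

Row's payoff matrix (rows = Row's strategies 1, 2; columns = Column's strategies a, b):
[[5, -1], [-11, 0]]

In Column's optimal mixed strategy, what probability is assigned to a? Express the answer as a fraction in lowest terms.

1/17

Row minima are -1 and -11, so Row's maximin is -1; column maxima are 5 and 0, so Column's minimax is 0. These differ, so the equilibrium is in mixed strategies.
Let Column play a with probability q. Row is indifferent when 5q − (1−q) = −11q, giving q = 1/17.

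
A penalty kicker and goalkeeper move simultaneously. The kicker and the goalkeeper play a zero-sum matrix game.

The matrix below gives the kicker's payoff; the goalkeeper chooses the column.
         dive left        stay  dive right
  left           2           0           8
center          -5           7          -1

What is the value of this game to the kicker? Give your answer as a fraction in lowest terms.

1

Column dive right is strictly dominated by dive left for the goalkeeper (it gives the kicker more in every row).
The remaining 2×2 game on (left, center) × (dive left, stay) has no saddle point. Let the kicker play left with probability p; indifference gives 2p − 5(1−p) = 7(1−p), so p = 6/7.
Similarly the goalkeeper's optimal q on dive left is 1/2, and the value is 2·(1/2) + (0)·(1/2) = 1.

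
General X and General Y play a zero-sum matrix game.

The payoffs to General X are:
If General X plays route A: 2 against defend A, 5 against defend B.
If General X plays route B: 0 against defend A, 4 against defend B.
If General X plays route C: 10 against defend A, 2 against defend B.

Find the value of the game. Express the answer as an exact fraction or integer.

46/11

Row route B is strictly dominated by row route A, so General X never plays it.
The remaining 2×2 game on (route A, route C) × (defend A, defend B) has no saddle point. Let General X play route A with probability p; indifference gives 2p + 10(1−p) = 5p + 2(1−p), so p = 8/11.
Similarly General Y's optimal q on defend A is 3/11, and the value is 2·(3/11) + (5)·(8/11) = 46/11.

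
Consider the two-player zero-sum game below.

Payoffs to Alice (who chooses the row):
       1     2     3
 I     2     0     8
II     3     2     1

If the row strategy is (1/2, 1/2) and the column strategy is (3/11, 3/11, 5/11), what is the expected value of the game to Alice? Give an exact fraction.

3

Against (3/11, 3/11, 5/11), each row's expected payoff is I: 46/11; II: 20/11.
Taking the (1/2, 1/2)-weighted average: (1/2)·(46/11) + (1/2)·(20/11) = 3.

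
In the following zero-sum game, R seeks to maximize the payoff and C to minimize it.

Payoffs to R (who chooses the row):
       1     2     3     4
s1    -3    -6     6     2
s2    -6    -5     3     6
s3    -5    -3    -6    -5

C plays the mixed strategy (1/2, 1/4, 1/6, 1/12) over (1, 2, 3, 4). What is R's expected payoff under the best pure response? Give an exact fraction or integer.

s1: (-3)·(1/2) + (-6)·(1/4) + (6)·(1/6) + (2)·(1/12) = -11/6.
s2: (-6)·(1/2) + (-5)·(1/4) + (3)·(1/6) + (6)·(1/12) = -13/4.
s3: (-5)·(1/2) + (-3)·(1/4) + (-6)·(1/6) + (-5)·(1/12) = -14/3.
The best pure response is s1 with expected payoff -11/6.

-11/6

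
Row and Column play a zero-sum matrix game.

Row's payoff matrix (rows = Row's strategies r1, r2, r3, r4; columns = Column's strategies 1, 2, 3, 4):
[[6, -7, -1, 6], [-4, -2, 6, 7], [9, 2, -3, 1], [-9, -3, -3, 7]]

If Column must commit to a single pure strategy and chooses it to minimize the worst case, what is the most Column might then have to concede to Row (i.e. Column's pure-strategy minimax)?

2

The worst case (largest entry) in each column is 1: 9, 2: 2, 3: 6, 4: 7.
The best (smallest) of these is 2.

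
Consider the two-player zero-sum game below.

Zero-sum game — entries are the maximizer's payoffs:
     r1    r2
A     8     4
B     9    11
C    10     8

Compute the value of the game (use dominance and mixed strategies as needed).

19/2

Row A is strictly dominated by row C, so the maximizer never plays it.
The remaining 2×2 game on (B, C) × (r1, r2) has no saddle point. Let the maximizer play B with probability p; indifference gives 9p + 10(1−p) = 11p + 8(1−p), so p = 1/2.
Similarly the minimizer's optimal q on r1 is 3/4, and the value is 9·(3/4) + (11)·(1/4) = 19/2.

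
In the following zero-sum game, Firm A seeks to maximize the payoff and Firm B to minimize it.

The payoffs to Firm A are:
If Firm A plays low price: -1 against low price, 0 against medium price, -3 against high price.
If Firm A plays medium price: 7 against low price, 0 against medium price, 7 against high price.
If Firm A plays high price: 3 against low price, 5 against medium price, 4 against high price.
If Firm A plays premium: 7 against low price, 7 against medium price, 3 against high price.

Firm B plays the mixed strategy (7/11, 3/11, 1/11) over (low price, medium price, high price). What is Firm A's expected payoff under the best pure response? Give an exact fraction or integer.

73/11

low price: (-1)·(7/11) + (0)·(3/11) + (-3)·(1/11) = -10/11.
medium price: (7)·(7/11) + (0)·(3/11) + (7)·(1/11) = 56/11.
high price: (3)·(7/11) + (5)·(3/11) + (4)·(1/11) = 40/11.
premium: (7)·(7/11) + (7)·(3/11) + (3)·(1/11) = 73/11.
The best pure response is premium with expected payoff 73/11.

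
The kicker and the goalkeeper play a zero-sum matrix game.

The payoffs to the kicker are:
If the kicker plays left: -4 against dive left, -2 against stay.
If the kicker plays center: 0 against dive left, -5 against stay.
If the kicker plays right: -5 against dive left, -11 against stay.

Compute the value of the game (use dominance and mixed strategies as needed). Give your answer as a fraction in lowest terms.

-20/7

Row right is strictly dominated by row center, so the kicker never plays it.
The remaining 2×2 game on (left, center) × (dive left, stay) has no saddle point. Let the kicker play left with probability p; indifference gives −4p = −2p − 5(1−p), so p = 5/7.
Similarly the goalkeeper's optimal q on dive left is 3/7, and the value is -4·(3/7) + (-2)·(4/7) = -20/7.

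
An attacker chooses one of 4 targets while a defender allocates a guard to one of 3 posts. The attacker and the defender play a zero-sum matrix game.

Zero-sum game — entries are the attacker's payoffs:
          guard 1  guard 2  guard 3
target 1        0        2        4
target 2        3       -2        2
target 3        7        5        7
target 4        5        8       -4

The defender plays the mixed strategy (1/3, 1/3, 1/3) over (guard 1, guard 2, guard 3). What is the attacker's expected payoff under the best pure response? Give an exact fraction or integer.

target 1: (0)·(1/3) + (2)·(1/3) + (4)·(1/3) = 2.
target 2: (3)·(1/3) + (-2)·(1/3) + (2)·(1/3) = 1.
target 3: (7)·(1/3) + (5)·(1/3) + (7)·(1/3) = 19/3.
target 4: (5)·(1/3) + (8)·(1/3) + (-4)·(1/3) = 3.
The best pure response is target 3 with expected payoff 19/3.

19/3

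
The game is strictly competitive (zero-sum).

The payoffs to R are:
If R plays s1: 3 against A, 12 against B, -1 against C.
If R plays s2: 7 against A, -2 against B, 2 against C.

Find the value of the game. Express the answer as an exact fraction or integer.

Column A is strictly dominated by C for C (it gives R more in every row).
The remaining 2×2 game on (s1, s2) × (B, C) has no saddle point. Let R play s1 with probability p; indifference gives 12p − 2(1−p) = −p + 2(1−p), so p = 4/17.
Similarly C's optimal q on B is 3/17, and the value is 12·(3/17) + (-1)·(14/17) = 22/17.

22/17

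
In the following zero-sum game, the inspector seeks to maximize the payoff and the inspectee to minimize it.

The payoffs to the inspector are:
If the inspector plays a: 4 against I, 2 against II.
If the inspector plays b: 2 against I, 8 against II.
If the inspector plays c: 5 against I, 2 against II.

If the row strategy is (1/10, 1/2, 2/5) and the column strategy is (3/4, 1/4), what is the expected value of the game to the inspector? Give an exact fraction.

Against (3/4, 1/4), each row's expected payoff is a: 7/2; b: 7/2; c: 17/4.
Taking the (1/10, 1/2, 2/5)-weighted average: (1/10)·(7/2) + (1/2)·(7/2) + (2/5)·(17/4) = 19/5.

19/5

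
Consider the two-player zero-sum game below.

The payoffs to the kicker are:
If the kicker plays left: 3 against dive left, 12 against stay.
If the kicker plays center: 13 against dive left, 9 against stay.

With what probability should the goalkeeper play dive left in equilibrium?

3/13

Row minima are 3 and 9, so the kicker's maximin is 9; column maxima are 13 and 12, so the goalkeeper's minimax is 12. These differ, so the equilibrium is in mixed strategies.
Let the goalkeeper play dive left with probability q. The kicker is indifferent when 3q + 12(1−q) = 13q + 9(1−q), giving q = 3/13.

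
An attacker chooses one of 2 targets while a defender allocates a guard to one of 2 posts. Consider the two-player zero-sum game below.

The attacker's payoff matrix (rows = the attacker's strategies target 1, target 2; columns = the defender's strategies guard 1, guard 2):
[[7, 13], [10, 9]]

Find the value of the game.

67/7

Row minima are 7 and 9, so the attacker's maximin is 9; column maxima are 10 and 13, so the defender's minimax is 10. These differ, so the equilibrium is in mixed strategies.
Let the attacker play target 1 with probability p. The defender is indifferent when 7p + 10(1−p) = 13p + 9(1−p), giving p = 1/7.
Let the defender play guard 1 with probability q. The attacker is indifferent when 7q + 13(1−q) = 10q + 9(1−q), giving q = 4/7.
The value is 7·(4/7) + (13)·(3/7) = 67/7.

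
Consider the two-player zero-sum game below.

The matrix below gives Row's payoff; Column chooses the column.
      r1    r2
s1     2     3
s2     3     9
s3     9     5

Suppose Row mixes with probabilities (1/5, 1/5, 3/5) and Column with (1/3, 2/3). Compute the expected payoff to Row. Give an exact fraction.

86/15

Against (1/3, 2/3), each row's expected payoff is s1: 8/3; s2: 7; s3: 19/3.
Taking the (1/5, 1/5, 3/5)-weighted average: (1/5)·(8/3) + (1/5)·(7) + (3/5)·(19/3) = 86/15.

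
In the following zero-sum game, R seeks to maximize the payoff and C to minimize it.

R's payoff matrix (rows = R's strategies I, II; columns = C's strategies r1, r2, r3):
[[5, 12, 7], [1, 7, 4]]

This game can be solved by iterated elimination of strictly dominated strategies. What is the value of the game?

Row II is strictly dominated by row I (5>1, 12>7, 7>4); eliminate II.
Column r2 is strictly dominated by r1 for C (5<12); eliminate r2.
Column r3 is strictly dominated by r1 for C (5<7); eliminate r3.
Only (I, r1) remains, with payoff 5.

5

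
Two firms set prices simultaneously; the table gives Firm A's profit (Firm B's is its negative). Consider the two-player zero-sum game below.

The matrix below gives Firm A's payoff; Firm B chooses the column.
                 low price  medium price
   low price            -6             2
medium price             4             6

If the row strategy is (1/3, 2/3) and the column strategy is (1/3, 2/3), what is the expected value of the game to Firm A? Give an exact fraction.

10/3

Against (1/3, 2/3), each row's expected payoff is low price: -2/3; medium price: 16/3.
Taking the (1/3, 2/3)-weighted average: (1/3)·(-2/3) + (2/3)·(16/3) = 10/3.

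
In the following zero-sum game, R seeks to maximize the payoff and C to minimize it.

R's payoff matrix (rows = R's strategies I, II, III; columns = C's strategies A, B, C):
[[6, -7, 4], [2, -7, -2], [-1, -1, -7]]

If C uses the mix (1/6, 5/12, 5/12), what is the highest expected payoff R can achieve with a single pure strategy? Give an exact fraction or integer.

I: (6)·(1/6) + (-7)·(5/12) + (4)·(5/12) = -1/4.
II: (2)·(1/6) + (-7)·(5/12) + (-2)·(5/12) = -41/12.
III: (-1)·(1/6) + (-1)·(5/12) + (-7)·(5/12) = -7/2.
The best pure response is I with expected payoff -1/4.

-1/4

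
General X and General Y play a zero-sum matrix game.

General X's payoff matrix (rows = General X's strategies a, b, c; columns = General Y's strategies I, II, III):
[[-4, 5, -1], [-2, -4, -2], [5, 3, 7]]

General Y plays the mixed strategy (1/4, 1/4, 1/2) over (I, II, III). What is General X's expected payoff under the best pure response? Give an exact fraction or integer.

11/2

a: (-4)·(1/4) + (5)·(1/4) + (-1)·(1/2) = -1/4.
b: (-2)·(1/4) + (-4)·(1/4) + (-2)·(1/2) = -5/2.
c: (5)·(1/4) + (3)·(1/4) + (7)·(1/2) = 11/2.
The best pure response is c with expected payoff 11/2.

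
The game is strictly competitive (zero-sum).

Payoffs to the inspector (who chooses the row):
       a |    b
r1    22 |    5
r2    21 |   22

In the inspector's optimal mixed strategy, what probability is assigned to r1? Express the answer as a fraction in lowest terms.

1/18

Row minima are 5 and 21, so the inspector's maximin is 21; column maxima are 22 and 22, so the inspectee's minimax is 22. These differ, so the equilibrium is in mixed strategies.
Let the inspector play r1 with probability p. The inspectee is indifferent when 22p + 21(1−p) = 5p + 22(1−p), giving p = 1/18.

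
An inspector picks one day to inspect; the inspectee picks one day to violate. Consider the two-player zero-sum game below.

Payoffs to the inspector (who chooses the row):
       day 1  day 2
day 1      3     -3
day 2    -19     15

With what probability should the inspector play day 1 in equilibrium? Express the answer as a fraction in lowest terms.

Row minima are -3 and -19, so the inspector's maximin is -3; column maxima are 3 and 15, so the inspectee's minimax is 3. These differ, so the equilibrium is in mixed strategies.
Let the inspector play day 1 with probability p. The inspectee is indifferent when 3p − 19(1−p) = −3p + 15(1−p), giving p = 17/20.

17/20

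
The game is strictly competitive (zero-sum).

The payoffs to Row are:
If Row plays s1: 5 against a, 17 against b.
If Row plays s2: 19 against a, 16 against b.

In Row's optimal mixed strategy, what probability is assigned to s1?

Row minima are 5 and 16, so Row's maximin is 16; column maxima are 19 and 17, so Column's minimax is 17. These differ, so the equilibrium is in mixed strategies.
Let Row play s1 with probability p. Column is indifferent when 5p + 19(1−p) = 17p + 16(1−p), giving p = 1/5.

1/5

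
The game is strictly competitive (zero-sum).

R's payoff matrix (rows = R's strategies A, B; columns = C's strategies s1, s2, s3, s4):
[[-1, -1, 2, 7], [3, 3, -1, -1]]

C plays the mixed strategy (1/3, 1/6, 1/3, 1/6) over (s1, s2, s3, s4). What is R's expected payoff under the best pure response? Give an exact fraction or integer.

4/3

A: (-1)·(1/3) + (-1)·(1/6) + (2)·(1/3) + (7)·(1/6) = 4/3.
B: (3)·(1/3) + (3)·(1/6) + (-1)·(1/3) + (-1)·(1/6) = 1.
The best pure response is A with expected payoff 4/3.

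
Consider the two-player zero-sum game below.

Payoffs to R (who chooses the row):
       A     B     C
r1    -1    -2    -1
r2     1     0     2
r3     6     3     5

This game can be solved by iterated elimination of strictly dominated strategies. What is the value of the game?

Row r2 is strictly dominated by row r3 (6>1, 3>0, 5>2); eliminate r2.
Column A is strictly dominated by B for C (-2<-1, 3<6); eliminate A.
Column C is strictly dominated by B for C (-2<-1, 3<5); eliminate C.
Row r1 is strictly dominated by row r3 (3>-2); eliminate r1.
Only (r3, B) remains, with payoff 3.

3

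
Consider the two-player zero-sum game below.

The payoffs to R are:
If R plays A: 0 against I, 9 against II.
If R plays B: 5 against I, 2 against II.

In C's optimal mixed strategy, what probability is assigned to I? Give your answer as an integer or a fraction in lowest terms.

Row minima are 0 and 2, so R's maximin is 2; column maxima are 5 and 9, so C's minimax is 5. These differ, so the equilibrium is in mixed strategies.
Let C play I with probability q. R is indifferent when 9(1−q) = 5q + 2(1−q), giving q = 7/12.

7/12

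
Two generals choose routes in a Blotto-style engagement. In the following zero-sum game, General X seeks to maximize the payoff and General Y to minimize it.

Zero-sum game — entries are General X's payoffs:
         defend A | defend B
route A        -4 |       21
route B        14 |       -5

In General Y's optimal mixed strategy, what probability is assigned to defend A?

13/22

Row minima are -4 and -5, so General X's maximin is -4; column maxima are 14 and 21, so General Y's minimax is 14. These differ, so the equilibrium is in mixed strategies.
Let General Y play defend A with probability q. General X is indifferent when −4q + 21(1−q) = 14q − 5(1−q), giving q = 13/22.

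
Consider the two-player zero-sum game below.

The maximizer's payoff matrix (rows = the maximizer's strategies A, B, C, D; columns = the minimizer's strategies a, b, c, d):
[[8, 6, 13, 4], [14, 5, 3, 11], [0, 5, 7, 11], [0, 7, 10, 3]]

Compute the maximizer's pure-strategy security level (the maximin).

4

The worst-case payoff for each row is A: 4, B: 3, C: 0, D: 0.
The best of these is 4.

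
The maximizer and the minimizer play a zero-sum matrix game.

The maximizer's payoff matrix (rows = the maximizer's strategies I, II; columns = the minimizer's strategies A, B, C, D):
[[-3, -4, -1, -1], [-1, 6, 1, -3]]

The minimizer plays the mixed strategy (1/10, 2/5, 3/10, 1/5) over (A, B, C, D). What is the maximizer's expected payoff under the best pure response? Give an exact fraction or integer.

2

I: (-3)·(1/10) + (-4)·(2/5) + (-1)·(3/10) + (-1)·(1/5) = -12/5.
II: (-1)·(1/10) + (6)·(2/5) + (1)·(3/10) + (-3)·(1/5) = 2.
The best pure response is II with expected payoff 2.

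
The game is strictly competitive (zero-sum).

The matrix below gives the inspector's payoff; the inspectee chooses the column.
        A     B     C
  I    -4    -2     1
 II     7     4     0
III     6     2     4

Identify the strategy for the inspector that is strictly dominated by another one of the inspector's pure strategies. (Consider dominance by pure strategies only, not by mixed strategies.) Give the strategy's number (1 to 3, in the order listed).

1

Compare I with III: 6 > -4, 2 > -2, 4 > 1.
So III strictly dominates I for the inspector; I is strictly dominated.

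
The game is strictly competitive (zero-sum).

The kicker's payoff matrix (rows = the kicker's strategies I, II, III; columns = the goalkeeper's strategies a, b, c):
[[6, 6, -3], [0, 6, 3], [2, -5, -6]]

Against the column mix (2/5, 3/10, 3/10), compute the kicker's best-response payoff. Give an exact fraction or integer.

I: (6)·(2/5) + (6)·(3/10) + (-3)·(3/10) = 33/10.
II: (0)·(2/5) + (6)·(3/10) + (3)·(3/10) = 27/10.
III: (2)·(2/5) + (-5)·(3/10) + (-6)·(3/10) = -5/2.
The best pure response is I with expected payoff 33/10.

33/10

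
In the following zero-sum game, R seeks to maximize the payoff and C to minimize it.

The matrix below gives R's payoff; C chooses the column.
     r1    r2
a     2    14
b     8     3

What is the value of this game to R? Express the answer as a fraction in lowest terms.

106/17

Row minima are 2 and 3, so R's maximin is 3; column maxima are 8 and 14, so C's minimax is 8. These differ, so the equilibrium is in mixed strategies.
Let R play a with probability p. C is indifferent when 2p + 8(1−p) = 14p + 3(1−p), giving p = 5/17.
Let C play r1 with probability q. R is indifferent when 2q + 14(1−q) = 8q + 3(1−q), giving q = 11/17.
The value is 2·(11/17) + (14)·(6/17) = 106/17.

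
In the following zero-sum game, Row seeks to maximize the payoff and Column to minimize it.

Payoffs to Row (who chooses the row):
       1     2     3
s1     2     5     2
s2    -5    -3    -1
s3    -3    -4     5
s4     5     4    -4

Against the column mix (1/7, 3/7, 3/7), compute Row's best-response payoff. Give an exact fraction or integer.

s1: (2)·(1/7) + (5)·(3/7) + (2)·(3/7) = 23/7.
s2: (-5)·(1/7) + (-3)·(3/7) + (-1)·(3/7) = -17/7.
s3: (-3)·(1/7) + (-4)·(3/7) + (5)·(3/7) = 0.
s4: (5)·(1/7) + (4)·(3/7) + (-4)·(3/7) = 5/7.
The best pure response is s1 with expected payoff 23/7.

23/7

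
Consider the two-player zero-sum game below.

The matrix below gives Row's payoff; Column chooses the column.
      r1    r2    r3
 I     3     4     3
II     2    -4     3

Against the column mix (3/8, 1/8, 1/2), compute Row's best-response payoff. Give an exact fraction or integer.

25/8

I: (3)·(3/8) + (4)·(1/8) + (3)·(1/2) = 25/8.
II: (2)·(3/8) + (-4)·(1/8) + (3)·(1/2) = 7/4.
The best pure response is I with expected payoff 25/8.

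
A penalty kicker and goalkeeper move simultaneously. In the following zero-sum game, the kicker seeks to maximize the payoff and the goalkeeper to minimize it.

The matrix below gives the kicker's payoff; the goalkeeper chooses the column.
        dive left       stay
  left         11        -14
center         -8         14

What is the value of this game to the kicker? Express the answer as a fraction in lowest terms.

Row minima are -14 and -8, so the kicker's maximin is -8; column maxima are 11 and 14, so the goalkeeper's minimax is 11. These differ, so the equilibrium is in mixed strategies.
Let the kicker play left with probability p. The goalkeeper is indifferent when 11p − 8(1−p) = −14p + 14(1−p), giving p = 22/47.
Let the goalkeeper play dive left with probability q. The kicker is indifferent when 11q − 14(1−q) = −8q + 14(1−q), giving q = 28/47.
The value is 11·(28/47) + (-14)·(19/47) = 42/47.

42/47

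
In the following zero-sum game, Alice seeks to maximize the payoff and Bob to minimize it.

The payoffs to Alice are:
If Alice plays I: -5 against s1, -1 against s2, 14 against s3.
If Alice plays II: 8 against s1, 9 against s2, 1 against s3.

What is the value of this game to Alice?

Column s2 is strictly dominated by s1 for Bob (it gives Alice more in every row).
The remaining 2×2 game on (I, II) × (s1, s3) has no saddle point. Let Alice play I with probability p; indifference gives −5p + 8(1−p) = 14p + (1−p), so p = 7/26.
Similarly Bob's optimal q on s1 is 1/2, and the value is -5·(1/2) + (14)·(1/2) = 9/2.

9/2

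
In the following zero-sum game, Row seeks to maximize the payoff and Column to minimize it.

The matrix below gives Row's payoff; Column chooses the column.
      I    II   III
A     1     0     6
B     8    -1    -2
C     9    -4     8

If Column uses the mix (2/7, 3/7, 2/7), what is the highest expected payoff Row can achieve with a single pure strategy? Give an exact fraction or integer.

A: (1)·(2/7) + (0)·(3/7) + (6)·(2/7) = 2.
B: (8)·(2/7) + (-1)·(3/7) + (-2)·(2/7) = 9/7.
C: (9)·(2/7) + (-4)·(3/7) + (8)·(2/7) = 22/7.
The best pure response is C with expected payoff 22/7.

22/7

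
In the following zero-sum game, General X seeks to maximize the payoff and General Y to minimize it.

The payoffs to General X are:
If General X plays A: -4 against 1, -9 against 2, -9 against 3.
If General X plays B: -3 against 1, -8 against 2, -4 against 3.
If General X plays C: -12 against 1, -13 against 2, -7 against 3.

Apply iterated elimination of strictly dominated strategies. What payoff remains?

-8

Column 1 is strictly dominated by 2 for General Y (-9<-4, -8<-3, -13<-12); eliminate 1.
Row C is strictly dominated by row B (-8>-13, -4>-7); eliminate C.
Row A is strictly dominated by row B (-8>-9, -4>-9); eliminate A.
Column 3 is strictly dominated by 2 for General Y (-8<-4); eliminate 3.
Only (B, 2) remains, with payoff -8.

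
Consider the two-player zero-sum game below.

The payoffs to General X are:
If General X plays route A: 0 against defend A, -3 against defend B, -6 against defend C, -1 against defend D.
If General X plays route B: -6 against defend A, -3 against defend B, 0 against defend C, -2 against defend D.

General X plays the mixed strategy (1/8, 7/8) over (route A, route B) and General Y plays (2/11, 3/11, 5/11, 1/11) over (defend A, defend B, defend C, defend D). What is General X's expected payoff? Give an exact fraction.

-201/88

Against (2/11, 3/11, 5/11, 1/11), each row's expected payoff is route A: -40/11; route B: -23/11.
Taking the (1/8, 7/8)-weighted average: (1/8)·(-40/11) + (7/8)·(-23/11) = -201/88.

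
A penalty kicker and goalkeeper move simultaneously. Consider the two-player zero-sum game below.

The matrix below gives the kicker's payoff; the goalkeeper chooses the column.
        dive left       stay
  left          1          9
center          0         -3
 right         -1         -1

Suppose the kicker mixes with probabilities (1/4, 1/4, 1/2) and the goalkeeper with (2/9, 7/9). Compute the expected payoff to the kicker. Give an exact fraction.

Against (2/9, 7/9), each row's expected payoff is left: 65/9; center: -7/3; right: -1.
Taking the (1/4, 1/4, 1/2)-weighted average: (1/4)·(65/9) + (1/4)·(-7/3) + (1/2)·(-1) = 13/18.

13/18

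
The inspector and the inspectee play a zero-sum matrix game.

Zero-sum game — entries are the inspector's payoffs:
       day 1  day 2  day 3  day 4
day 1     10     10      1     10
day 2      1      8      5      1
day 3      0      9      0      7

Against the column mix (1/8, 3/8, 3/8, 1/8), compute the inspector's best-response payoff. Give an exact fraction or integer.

day 1: (10)·(1/8) + (10)·(3/8) + (1)·(3/8) + (10)·(1/8) = 53/8.
day 2: (1)·(1/8) + (8)·(3/8) + (5)·(3/8) + (1)·(1/8) = 41/8.
day 3: (0)·(1/8) + (9)·(3/8) + (0)·(3/8) + (7)·(1/8) = 17/4.
The best pure response is day 1 with expected payoff 53/8.

53/8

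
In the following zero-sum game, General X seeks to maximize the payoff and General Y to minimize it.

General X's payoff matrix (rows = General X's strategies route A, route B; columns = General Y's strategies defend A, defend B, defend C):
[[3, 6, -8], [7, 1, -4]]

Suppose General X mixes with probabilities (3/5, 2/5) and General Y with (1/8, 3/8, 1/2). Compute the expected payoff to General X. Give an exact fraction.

-9/8

Against (1/8, 3/8, 1/2), each row's expected payoff is route A: -11/8; route B: -3/4.
Taking the (3/5, 2/5)-weighted average: (3/5)·(-11/8) + (2/5)·(-3/4) = -9/8.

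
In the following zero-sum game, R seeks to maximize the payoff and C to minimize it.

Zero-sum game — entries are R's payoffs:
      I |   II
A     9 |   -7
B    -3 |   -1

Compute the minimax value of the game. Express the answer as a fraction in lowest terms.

-5/3

Row minima are -7 and -3, so R's maximin is -3; column maxima are 9 and -1, so C's minimax is -1. These differ, so the equilibrium is in mixed strategies.
Let R play A with probability p. C is indifferent when 9p − 3(1−p) = −7p − (1−p), giving p = 1/9.
Let C play I with probability q. R is indifferent when 9q − 7(1−q) = −3q − (1−q), giving q = 1/3.
The value is 9·(1/3) + (-7)·(2/3) = -5/3.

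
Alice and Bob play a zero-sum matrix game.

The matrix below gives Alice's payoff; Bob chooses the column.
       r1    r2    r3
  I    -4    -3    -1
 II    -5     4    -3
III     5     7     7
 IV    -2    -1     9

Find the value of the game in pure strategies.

Row minima: -4, -5, 5, -2 → Alice's maximin is 5.
Column maxima: 5, 7, 9 → Bob's minimax is 5.
They coincide at (III, r1), so the value is 5.

5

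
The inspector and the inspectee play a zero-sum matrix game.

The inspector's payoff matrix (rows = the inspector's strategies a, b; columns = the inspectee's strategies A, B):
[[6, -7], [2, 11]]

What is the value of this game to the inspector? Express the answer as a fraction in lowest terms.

Row minima are -7 and 2, so the inspector's maximin is 2; column maxima are 6 and 11, so the inspectee's minimax is 6. These differ, so the equilibrium is in mixed strategies.
Let the inspector play a with probability p. The inspectee is indifferent when 6p + 2(1−p) = −7p + 11(1−p), giving p = 9/22.
Let the inspectee play A with probability q. The inspector is indifferent when 6q − 7(1−q) = 2q + 11(1−q), giving q = 9/11.
The value is 6·(9/11) + (-7)·(2/11) = 40/11.

40/11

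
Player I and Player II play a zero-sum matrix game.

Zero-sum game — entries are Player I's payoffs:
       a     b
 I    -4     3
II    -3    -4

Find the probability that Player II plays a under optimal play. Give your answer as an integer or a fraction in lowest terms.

7/8

Row minima are -4 and -4, so Player I's maximin is -4; column maxima are -3 and 3, so Player II's minimax is -3. These differ, so the equilibrium is in mixed strategies.
Let Player II play a with probability q. Player I is indifferent when −4q + 3(1−q) = −3q − 4(1−q), giving q = 7/8.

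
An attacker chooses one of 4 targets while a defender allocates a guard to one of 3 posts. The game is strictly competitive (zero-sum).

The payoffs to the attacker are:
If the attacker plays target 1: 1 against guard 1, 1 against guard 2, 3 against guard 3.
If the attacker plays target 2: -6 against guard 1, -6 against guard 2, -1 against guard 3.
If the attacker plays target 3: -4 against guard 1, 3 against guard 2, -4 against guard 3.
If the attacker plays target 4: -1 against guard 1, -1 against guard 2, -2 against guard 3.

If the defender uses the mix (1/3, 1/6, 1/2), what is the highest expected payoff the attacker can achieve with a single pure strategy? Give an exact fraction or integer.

target 1: (1)·(1/3) + (1)·(1/6) + (3)·(1/2) = 2.
target 2: (-6)·(1/3) + (-6)·(1/6) + (-1)·(1/2) = -7/2.
target 3: (-4)·(1/3) + (3)·(1/6) + (-4)·(1/2) = -17/6.
target 4: (-1)·(1/3) + (-1)·(1/6) + (-2)·(1/2) = -3/2.
The best pure response is target 1 with expected payoff 2.

2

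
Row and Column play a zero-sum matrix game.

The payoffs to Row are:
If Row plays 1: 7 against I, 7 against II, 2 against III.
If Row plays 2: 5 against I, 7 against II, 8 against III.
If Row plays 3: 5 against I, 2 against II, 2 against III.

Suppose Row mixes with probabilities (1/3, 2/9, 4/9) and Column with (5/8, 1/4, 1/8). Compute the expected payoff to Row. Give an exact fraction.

Against (5/8, 1/4, 1/8), each row's expected payoff is 1: 51/8; 2: 47/8; 3: 31/8.
Taking the (1/3, 2/9, 4/9)-weighted average: (1/3)·(51/8) + (2/9)·(47/8) + (4/9)·(31/8) = 371/72.

371/72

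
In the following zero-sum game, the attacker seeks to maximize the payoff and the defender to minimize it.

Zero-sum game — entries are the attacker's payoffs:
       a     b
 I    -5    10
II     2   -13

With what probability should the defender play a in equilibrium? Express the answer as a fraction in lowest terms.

Row minima are -5 and -13, so the attacker's maximin is -5; column maxima are 2 and 10, so the defender's minimax is 2. These differ, so the equilibrium is in mixed strategies.
Let the defender play a with probability q. The attacker is indifferent when −5q + 10(1−q) = 2q − 13(1−q), giving q = 23/30.

23/30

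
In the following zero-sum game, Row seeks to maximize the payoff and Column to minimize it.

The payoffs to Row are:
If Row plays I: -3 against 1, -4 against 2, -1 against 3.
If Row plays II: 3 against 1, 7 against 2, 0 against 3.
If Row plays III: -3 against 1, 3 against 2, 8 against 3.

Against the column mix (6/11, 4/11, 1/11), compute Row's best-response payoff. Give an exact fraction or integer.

46/11

I: (-3)·(6/11) + (-4)·(4/11) + (-1)·(1/11) = -35/11.
II: (3)·(6/11) + (7)·(4/11) + (0)·(1/11) = 46/11.
III: (-3)·(6/11) + (3)·(4/11) + (8)·(1/11) = 2/11.
The best pure response is II with expected payoff 46/11.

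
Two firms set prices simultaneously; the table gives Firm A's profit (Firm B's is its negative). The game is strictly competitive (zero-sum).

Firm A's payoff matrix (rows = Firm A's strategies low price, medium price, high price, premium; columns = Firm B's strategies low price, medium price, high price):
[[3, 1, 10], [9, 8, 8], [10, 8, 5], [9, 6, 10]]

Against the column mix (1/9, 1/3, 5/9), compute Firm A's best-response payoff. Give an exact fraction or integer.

77/9

low price: (3)·(1/9) + (1)·(1/3) + (10)·(5/9) = 56/9.
medium price: (9)·(1/9) + (8)·(1/3) + (8)·(5/9) = 73/9.
high price: (10)·(1/9) + (8)·(1/3) + (5)·(5/9) = 59/9.
premium: (9)·(1/9) + (6)·(1/3) + (10)·(5/9) = 77/9.
The best pure response is premium with expected payoff 77/9.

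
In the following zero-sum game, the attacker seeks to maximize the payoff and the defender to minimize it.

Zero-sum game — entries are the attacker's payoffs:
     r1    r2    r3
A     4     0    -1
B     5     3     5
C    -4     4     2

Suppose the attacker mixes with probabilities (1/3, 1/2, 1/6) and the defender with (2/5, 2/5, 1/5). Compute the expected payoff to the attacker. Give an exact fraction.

79/30

Against (2/5, 2/5, 1/5), each row's expected payoff is A: 7/5; B: 21/5; C: 2/5.
Taking the (1/3, 1/2, 1/6)-weighted average: (1/3)·(7/5) + (1/2)·(21/5) + (1/6)·(2/5) = 79/30.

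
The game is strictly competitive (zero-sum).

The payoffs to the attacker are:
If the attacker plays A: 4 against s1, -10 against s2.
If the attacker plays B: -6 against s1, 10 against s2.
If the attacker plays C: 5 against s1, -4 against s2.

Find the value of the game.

Row A is strictly dominated by row C, so the attacker never plays it.
The remaining 2×2 game on (B, C) × (s1, s2) has no saddle point. Let the attacker play B with probability p; indifference gives −6p + 5(1−p) = 10p − 4(1−p), so p = 9/25.
Similarly the defender's optimal q on s1 is 14/25, and the value is -6·(14/25) + (10)·(11/25) = 26/25.

26/25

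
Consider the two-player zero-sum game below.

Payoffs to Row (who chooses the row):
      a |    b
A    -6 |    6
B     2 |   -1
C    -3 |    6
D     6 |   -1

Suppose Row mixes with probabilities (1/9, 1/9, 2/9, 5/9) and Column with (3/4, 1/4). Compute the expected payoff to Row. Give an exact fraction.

2

Against (3/4, 1/4), each row's expected payoff is A: -3; B: 5/4; C: -3/4; D: 17/4.
Taking the (1/9, 1/9, 2/9, 5/9)-weighted average: (1/9)·(-3) + (1/9)·(5/4) + (2/9)·(-3/4) + (5/9)·(17/4) = 2.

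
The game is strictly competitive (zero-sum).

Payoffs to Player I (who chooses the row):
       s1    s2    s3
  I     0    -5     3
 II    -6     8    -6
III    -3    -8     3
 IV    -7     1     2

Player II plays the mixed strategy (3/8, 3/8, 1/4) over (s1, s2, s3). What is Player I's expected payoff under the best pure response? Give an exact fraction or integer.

-3/4

I: (0)·(3/8) + (-5)·(3/8) + (3)·(1/4) = -9/8.
II: (-6)·(3/8) + (8)·(3/8) + (-6)·(1/4) = -3/4.
III: (-3)·(3/8) + (-8)·(3/8) + (3)·(1/4) = -27/8.
IV: (-7)·(3/8) + (1)·(3/8) + (2)·(1/4) = -7/4.
The best pure response is II with expected payoff -3/4.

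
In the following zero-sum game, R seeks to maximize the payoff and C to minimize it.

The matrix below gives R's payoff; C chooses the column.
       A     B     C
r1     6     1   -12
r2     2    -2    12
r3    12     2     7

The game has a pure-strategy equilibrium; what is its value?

Row minima: -12, -2, 2 → R's maximin is 2.
Column maxima: 12, 2, 12 → C's minimax is 2.
They coincide at (r3, B), so the value is 2.

2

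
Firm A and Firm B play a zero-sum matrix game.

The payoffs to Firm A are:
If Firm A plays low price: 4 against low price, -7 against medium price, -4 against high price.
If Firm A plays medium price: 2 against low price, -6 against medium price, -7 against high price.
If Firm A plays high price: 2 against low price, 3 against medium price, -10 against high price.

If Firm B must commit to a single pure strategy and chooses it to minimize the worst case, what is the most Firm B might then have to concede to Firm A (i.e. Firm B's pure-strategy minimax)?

-4

The worst case (largest entry) in each column is low price: 4, medium price: 3, high price: -4.
The best (smallest) of these is -4.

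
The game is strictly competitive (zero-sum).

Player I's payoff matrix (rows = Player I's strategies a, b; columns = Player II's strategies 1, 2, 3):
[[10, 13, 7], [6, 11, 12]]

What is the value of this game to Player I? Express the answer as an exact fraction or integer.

Column 2 is strictly dominated by 1 for Player II (it gives Player I more in every row).
The remaining 2×2 game on (a, b) × (1, 3) has no saddle point. Let Player I play a with probability p; indifference gives 10p + 6(1−p) = 7p + 12(1−p), so p = 2/3.
Similarly Player II's optimal q on 1 is 5/9, and the value is 10·(5/9) + (7)·(4/9) = 26/3.

26/3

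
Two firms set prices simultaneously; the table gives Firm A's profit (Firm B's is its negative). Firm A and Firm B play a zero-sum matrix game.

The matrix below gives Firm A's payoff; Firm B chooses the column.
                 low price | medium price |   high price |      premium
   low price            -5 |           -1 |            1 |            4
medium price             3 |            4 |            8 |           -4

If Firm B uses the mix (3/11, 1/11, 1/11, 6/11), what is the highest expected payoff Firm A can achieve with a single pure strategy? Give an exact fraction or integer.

low price: (-5)·(3/11) + (-1)·(1/11) + (1)·(1/11) + (4)·(6/11) = 9/11.
medium price: (3)·(3/11) + (4)·(1/11) + (8)·(1/11) + (-4)·(6/11) = -3/11.
The best pure response is low price with expected payoff 9/11.

9/11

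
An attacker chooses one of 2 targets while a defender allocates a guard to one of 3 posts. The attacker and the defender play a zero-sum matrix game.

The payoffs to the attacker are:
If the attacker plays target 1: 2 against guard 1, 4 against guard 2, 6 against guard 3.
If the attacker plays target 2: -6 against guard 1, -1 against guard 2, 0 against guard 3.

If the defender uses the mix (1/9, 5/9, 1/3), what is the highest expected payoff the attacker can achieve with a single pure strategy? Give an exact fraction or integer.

40/9

target 1: (2)·(1/9) + (4)·(5/9) + (6)·(1/3) = 40/9.
target 2: (-6)·(1/9) + (-1)·(5/9) + (0)·(1/3) = -11/9.
The best pure response is target 1 with expected payoff 40/9.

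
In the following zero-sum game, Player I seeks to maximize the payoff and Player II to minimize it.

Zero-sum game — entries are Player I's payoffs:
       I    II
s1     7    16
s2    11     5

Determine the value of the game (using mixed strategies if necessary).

47/5

Row minima are 7 and 5, so Player I's maximin is 7; column maxima are 11 and 16, so Player II's minimax is 11. These differ, so the equilibrium is in mixed strategies.
Let Player I play s1 with probability p. Player II is indifferent when 7p + 11(1−p) = 16p + 5(1−p), giving p = 2/5.
Let Player II play I with probability q. Player I is indifferent when 7q + 16(1−q) = 11q + 5(1−q), giving q = 11/15.
The value is 7·(11/15) + (16)·(4/15) = 47/5.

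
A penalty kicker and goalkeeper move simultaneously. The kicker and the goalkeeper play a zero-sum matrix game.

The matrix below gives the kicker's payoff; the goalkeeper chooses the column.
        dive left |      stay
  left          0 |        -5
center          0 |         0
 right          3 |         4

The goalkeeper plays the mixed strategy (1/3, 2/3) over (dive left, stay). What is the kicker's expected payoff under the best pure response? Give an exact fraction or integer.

left: (0)·(1/3) + (-5)·(2/3) = -10/3.
center: (0)·(1/3) + (0)·(2/3) = 0.
right: (3)·(1/3) + (4)·(2/3) = 11/3.
The best pure response is right with expected payoff 11/3.

11/3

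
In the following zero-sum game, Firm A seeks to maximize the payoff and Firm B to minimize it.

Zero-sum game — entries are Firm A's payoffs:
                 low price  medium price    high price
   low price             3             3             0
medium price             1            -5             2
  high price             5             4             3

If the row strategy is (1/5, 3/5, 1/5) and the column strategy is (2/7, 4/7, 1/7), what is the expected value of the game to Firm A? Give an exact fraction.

Against (2/7, 4/7, 1/7), each row's expected payoff is low price: 18/7; medium price: -16/7; high price: 29/7.
Taking the (1/5, 3/5, 1/5)-weighted average: (1/5)·(18/7) + (3/5)·(-16/7) + (1/5)·(29/7) = -1/35.

-1/35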